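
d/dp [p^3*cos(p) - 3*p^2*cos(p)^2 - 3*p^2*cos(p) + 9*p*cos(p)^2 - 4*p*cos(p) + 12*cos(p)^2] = -p^3*sin(p) + 3*p^2*sin(2*p) + 3*sqrt(2)*p^2*sin(p + pi/4) + 4*p*sin(p) - 9*p*sin(2*p) - 6*p*cos(p) - 3*p*cos(2*p) - 3*p - 12*sin(2*p) - 4*cos(p) + 9*cos(2*p)/2 + 9/2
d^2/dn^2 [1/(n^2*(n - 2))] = 2*(n^2 + 2*n*(n - 2) + 3*(n - 2)^2)/(n^4*(n - 2)^3)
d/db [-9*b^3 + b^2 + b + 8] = -27*b^2 + 2*b + 1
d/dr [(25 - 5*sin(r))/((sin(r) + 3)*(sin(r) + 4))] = 5*(sin(r)^2 - 10*sin(r) - 47)*cos(r)/((sin(r) + 3)^2*(sin(r) + 4)^2)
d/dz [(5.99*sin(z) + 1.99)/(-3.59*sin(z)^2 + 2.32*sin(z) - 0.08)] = (21.5041*sin(z)^2 + 14.2882*sin(z) - 5.096)*cos(z)/(12.8881*sin(z)^4 - 16.6576*sin(z)^3 + 5.9568*sin(z)^2 - 0.3712*sin(z) + 0.0064)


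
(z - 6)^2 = z^2 - 12*z + 36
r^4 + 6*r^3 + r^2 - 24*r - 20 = (r - 2)*(r + 1)*(r + 2)*(r + 5)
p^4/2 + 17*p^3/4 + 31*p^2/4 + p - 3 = (p/2 + 1)*(p - 1/2)*(p + 1)*(p + 6)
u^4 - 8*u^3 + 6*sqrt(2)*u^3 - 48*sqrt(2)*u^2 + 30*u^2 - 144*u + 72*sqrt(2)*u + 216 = (u - 6)*(u - 2)*(u + 3*sqrt(2))^2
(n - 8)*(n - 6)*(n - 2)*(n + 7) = n^4 - 9*n^3 - 36*n^2 + 436*n - 672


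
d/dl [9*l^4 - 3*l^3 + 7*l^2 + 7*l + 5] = 36*l^3 - 9*l^2 + 14*l + 7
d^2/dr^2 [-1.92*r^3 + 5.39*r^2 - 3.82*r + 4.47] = 10.78 - 11.52*r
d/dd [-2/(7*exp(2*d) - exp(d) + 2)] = (28*exp(d) - 2)*exp(d)/(7*exp(2*d) - exp(d) + 2)^2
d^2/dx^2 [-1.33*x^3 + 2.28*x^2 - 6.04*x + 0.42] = 4.56 - 7.98*x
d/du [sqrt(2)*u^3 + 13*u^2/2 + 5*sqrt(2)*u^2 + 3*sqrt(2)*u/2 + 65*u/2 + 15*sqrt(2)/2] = 3*sqrt(2)*u^2 + 13*u + 10*sqrt(2)*u + 3*sqrt(2)/2 + 65/2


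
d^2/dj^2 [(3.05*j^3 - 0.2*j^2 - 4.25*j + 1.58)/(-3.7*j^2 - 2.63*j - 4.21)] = (-5.6843418860808e-14*j^4 + 165.29921*j^3 - 351.09669*j^2 - 813.81441*j - 59.658994)/(50.653*j^6 + 108.0141*j^5 + 249.68229*j^4 + 263.996507*j^3 + 284.097957*j^2 + 139.843149*j + 74.618461)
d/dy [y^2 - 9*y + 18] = 2*y - 9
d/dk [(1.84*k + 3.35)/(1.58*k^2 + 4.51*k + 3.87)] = (2.9072*k^2 + 8.2984*k - (1.84*k + 3.35)*(3.16*k + 4.51) + 7.1208)/(1.58*k^2 + 4.51*k + 3.87)^2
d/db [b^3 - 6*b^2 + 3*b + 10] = 3*b^2 - 12*b + 3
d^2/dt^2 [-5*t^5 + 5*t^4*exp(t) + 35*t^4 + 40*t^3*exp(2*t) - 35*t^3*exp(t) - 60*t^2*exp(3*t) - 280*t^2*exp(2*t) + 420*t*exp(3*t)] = 5*t^4*exp(t) + 160*t^3*exp(2*t) + 5*t^3*exp(t) - 100*t^3 - 540*t^2*exp(3*t) - 640*t^2*exp(2*t) - 150*t^2*exp(t) + 420*t^2 + 3060*t*exp(3*t) - 2000*t*exp(2*t) - 210*t*exp(t) + 2400*exp(3*t) - 560*exp(2*t)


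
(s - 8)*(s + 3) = s^2 - 5*s - 24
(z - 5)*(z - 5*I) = z^2 - 5*z - 5*I*z + 25*I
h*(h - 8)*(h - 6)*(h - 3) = h^4 - 17*h^3 + 90*h^2 - 144*h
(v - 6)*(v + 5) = v^2 - v - 30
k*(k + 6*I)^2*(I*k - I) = I*k^4 - 12*k^3 - I*k^3 + 12*k^2 - 36*I*k^2 + 36*I*k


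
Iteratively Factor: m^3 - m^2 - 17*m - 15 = (m + 1)*(m^2 - 2*m - 15) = (m + 1)*(m + 3)*(m - 5)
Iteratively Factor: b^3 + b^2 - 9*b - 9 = (b - 3)*(b^2 + 4*b + 3) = (b - 3)*(b + 3)*(b + 1)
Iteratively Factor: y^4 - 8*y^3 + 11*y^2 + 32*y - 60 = (y - 2)*(y^3 - 6*y^2 - y + 30) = (y - 2)*(y + 2)*(y^2 - 8*y + 15) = (y - 5)*(y - 2)*(y + 2)*(y - 3)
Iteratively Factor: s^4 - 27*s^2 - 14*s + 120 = (s - 2)*(s^3 + 2*s^2 - 23*s - 60) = (s - 2)*(s + 3)*(s^2 - s - 20) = (s - 5)*(s - 2)*(s + 3)*(s + 4)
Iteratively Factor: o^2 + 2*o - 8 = (o - 2)*(o + 4)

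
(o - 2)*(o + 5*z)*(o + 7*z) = o^3 + 12*o^2*z - 2*o^2 + 35*o*z^2 - 24*o*z - 70*z^2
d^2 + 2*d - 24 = (d - 4)*(d + 6)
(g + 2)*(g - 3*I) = g^2 + 2*g - 3*I*g - 6*I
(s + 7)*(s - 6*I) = s^2 + 7*s - 6*I*s - 42*I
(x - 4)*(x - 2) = x^2 - 6*x + 8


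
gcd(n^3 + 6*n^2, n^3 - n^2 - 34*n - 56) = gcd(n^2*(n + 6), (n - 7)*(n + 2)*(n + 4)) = 1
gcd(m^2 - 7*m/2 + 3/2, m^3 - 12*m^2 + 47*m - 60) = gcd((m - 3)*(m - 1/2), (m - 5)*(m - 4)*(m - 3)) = m - 3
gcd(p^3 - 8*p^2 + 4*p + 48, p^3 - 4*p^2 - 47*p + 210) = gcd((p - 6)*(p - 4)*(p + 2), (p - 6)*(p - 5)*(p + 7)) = p - 6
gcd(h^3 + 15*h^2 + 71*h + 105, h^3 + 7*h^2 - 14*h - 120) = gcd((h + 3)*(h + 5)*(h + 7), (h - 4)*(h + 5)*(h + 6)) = h + 5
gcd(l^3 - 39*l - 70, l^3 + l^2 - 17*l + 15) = l + 5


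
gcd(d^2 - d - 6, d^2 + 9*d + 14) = d + 2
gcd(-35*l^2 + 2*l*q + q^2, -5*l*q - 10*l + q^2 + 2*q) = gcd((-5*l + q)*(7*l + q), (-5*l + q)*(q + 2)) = -5*l + q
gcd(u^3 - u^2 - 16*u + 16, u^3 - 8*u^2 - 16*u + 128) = u^2 - 16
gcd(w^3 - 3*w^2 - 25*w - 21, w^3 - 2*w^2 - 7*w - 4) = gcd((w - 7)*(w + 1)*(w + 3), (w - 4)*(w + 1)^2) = w + 1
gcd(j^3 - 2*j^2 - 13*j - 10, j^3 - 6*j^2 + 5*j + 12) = j + 1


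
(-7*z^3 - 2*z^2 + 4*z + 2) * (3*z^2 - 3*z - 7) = -21*z^5 + 15*z^4 + 67*z^3 + 8*z^2 - 34*z - 14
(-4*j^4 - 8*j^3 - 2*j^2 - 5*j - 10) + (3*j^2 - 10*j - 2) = -4*j^4 - 8*j^3 + j^2 - 15*j - 12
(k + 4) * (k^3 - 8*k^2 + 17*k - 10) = k^4 - 4*k^3 - 15*k^2 + 58*k - 40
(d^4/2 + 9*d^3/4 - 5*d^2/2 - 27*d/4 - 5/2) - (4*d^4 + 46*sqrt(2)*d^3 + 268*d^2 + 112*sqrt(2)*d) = -7*d^4/2 - 46*sqrt(2)*d^3 + 9*d^3/4 - 541*d^2/2 - 112*sqrt(2)*d - 27*d/4 - 5/2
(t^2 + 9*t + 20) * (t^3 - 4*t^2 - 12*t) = t^5 + 5*t^4 - 28*t^3 - 188*t^2 - 240*t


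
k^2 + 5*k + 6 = (k + 2)*(k + 3)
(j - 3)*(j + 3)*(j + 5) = j^3 + 5*j^2 - 9*j - 45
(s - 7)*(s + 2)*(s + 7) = s^3 + 2*s^2 - 49*s - 98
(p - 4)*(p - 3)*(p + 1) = p^3 - 6*p^2 + 5*p + 12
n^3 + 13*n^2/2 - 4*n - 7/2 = (n - 1)*(n + 1/2)*(n + 7)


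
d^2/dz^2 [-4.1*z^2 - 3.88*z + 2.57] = -8.20000000000000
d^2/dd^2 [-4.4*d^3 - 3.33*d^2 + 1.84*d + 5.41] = -26.4*d - 6.66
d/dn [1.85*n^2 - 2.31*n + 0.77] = 3.7*n - 2.31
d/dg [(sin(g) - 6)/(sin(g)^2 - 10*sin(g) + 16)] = (12*sin(g) + cos(g)^2 - 45)*cos(g)/(sin(g)^2 - 10*sin(g) + 16)^2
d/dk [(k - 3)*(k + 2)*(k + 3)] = 3*k^2 + 4*k - 9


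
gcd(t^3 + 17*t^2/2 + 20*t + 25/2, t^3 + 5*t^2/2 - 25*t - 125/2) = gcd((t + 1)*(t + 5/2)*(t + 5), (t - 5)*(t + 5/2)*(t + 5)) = t^2 + 15*t/2 + 25/2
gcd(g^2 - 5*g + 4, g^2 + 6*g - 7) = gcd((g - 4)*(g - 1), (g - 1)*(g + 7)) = g - 1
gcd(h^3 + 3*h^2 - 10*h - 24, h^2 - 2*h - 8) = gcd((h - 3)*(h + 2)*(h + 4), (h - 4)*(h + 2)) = h + 2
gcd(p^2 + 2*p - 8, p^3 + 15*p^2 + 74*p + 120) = p + 4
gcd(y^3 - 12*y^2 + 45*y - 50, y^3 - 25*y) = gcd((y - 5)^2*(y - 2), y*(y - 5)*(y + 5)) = y - 5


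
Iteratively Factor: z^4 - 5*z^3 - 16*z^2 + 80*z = (z)*(z^3 - 5*z^2 - 16*z + 80) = z*(z - 5)*(z^2 - 16) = z*(z - 5)*(z + 4)*(z - 4)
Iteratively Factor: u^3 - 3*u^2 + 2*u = (u - 1)*(u^2 - 2*u) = (u - 2)*(u - 1)*(u)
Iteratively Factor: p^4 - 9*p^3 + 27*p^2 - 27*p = (p)*(p^3 - 9*p^2 + 27*p - 27) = p*(p - 3)*(p^2 - 6*p + 9) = p*(p - 3)^2*(p - 3)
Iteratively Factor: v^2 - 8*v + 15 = (v - 3)*(v - 5)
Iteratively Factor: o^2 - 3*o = (o - 3)*(o)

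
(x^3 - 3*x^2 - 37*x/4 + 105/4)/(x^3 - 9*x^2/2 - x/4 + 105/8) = 2*(x + 3)/(2*x + 3)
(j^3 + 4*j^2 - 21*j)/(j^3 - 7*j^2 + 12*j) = (j + 7)/(j - 4)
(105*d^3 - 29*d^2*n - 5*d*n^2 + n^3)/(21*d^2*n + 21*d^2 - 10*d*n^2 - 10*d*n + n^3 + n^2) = (5*d + n)/(n + 1)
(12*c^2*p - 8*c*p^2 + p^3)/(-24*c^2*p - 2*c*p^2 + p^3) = (-2*c + p)/(4*c + p)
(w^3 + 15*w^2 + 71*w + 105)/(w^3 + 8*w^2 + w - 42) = (w + 5)/(w - 2)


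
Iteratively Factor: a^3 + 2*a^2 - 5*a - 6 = (a + 1)*(a^2 + a - 6) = (a - 2)*(a + 1)*(a + 3)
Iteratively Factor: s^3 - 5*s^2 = (s)*(s^2 - 5*s) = s*(s - 5)*(s)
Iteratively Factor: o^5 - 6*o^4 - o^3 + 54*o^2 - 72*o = (o - 4)*(o^4 - 2*o^3 - 9*o^2 + 18*o) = (o - 4)*(o - 2)*(o^3 - 9*o) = o*(o - 4)*(o - 2)*(o^2 - 9) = o*(o - 4)*(o - 2)*(o + 3)*(o - 3)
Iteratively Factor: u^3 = (u)*(u^2) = u^2*(u)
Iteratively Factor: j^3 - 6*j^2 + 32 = (j + 2)*(j^2 - 8*j + 16) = (j - 4)*(j + 2)*(j - 4)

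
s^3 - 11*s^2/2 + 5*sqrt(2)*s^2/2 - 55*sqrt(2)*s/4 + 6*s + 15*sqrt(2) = (s - 4)*(s - 3/2)*(s + 5*sqrt(2)/2)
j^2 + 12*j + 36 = (j + 6)^2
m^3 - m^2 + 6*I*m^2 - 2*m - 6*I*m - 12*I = (m - 2)*(m + 1)*(m + 6*I)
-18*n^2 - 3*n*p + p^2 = (-6*n + p)*(3*n + p)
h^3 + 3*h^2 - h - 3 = (h - 1)*(h + 1)*(h + 3)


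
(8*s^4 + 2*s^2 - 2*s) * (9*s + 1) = 72*s^5 + 8*s^4 + 18*s^3 - 16*s^2 - 2*s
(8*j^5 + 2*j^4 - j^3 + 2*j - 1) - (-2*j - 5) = 8*j^5 + 2*j^4 - j^3 + 4*j + 4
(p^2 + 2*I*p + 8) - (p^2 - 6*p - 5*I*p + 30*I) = 6*p + 7*I*p + 8 - 30*I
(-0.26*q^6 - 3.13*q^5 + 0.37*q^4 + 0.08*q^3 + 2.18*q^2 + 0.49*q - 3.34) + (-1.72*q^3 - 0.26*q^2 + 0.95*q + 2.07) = -0.26*q^6 - 3.13*q^5 + 0.37*q^4 - 1.64*q^3 + 1.92*q^2 + 1.44*q - 1.27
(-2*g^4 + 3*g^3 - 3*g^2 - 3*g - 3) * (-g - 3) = 2*g^5 + 3*g^4 - 6*g^3 + 12*g^2 + 12*g + 9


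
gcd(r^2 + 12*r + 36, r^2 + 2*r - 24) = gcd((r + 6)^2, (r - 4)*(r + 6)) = r + 6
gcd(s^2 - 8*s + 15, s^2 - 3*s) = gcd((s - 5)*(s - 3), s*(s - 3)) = s - 3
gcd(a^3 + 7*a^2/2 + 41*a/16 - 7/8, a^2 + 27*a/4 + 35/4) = a + 7/4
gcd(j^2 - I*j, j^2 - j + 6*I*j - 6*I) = 1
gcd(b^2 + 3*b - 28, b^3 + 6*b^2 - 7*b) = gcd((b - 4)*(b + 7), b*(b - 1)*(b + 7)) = b + 7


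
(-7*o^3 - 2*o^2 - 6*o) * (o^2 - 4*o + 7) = -7*o^5 + 26*o^4 - 47*o^3 + 10*o^2 - 42*o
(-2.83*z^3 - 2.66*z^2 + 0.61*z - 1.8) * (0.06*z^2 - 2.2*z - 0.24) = -0.1698*z^5 + 6.0664*z^4 + 6.5678*z^3 - 0.8116*z^2 + 3.8136*z + 0.432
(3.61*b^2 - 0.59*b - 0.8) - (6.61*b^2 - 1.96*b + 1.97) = -3.0*b^2 + 1.37*b - 2.77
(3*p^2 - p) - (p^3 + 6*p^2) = -p^3 - 3*p^2 - p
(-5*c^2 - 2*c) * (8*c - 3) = -40*c^3 - c^2 + 6*c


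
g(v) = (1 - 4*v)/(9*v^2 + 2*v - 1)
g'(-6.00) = 0.01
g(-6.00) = 0.08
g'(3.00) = 0.04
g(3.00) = -0.13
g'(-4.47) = 0.03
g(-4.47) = 0.11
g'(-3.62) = 0.04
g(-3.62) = 0.14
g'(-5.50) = 0.02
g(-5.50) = 0.09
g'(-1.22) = 0.78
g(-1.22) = 0.59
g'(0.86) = 0.24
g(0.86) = -0.33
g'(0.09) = 1.20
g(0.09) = -0.86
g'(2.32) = 0.06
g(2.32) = -0.16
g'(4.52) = 0.02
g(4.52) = -0.09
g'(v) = (1 - 4*v)*(-18*v - 2)/(9*v^2 + 2*v - 1)^2 - 4/(9*v^2 + 2*v - 1) = 2*(18*v^2 - 9*v + 1)/(81*v^4 + 36*v^3 - 14*v^2 - 4*v + 1)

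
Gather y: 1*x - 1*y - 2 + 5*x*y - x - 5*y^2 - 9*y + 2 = -5*y^2 + y*(5*x - 10)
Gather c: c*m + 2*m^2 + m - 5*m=c*m + 2*m^2 - 4*m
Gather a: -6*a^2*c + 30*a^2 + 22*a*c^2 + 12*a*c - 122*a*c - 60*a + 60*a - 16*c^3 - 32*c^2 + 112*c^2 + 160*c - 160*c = a^2*(30 - 6*c) + a*(22*c^2 - 110*c) - 16*c^3 + 80*c^2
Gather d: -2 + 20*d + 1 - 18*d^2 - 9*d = -18*d^2 + 11*d - 1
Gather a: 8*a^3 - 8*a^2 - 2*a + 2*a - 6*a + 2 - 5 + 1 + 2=8*a^3 - 8*a^2 - 6*a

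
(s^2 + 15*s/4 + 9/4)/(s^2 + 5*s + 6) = (s + 3/4)/(s + 2)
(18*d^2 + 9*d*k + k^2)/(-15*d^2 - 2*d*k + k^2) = (-6*d - k)/(5*d - k)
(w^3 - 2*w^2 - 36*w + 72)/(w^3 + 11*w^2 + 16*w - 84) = (w - 6)/(w + 7)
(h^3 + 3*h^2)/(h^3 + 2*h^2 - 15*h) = h*(h + 3)/(h^2 + 2*h - 15)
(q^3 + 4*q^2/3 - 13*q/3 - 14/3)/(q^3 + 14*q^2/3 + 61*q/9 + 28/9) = 3*(q - 2)/(3*q + 4)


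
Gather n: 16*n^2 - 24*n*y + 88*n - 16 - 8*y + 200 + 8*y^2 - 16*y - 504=16*n^2 + n*(88 - 24*y) + 8*y^2 - 24*y - 320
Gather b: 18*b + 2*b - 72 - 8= 20*b - 80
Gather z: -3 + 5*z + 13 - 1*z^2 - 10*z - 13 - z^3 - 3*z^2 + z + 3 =-z^3 - 4*z^2 - 4*z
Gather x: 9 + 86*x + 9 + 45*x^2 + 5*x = 45*x^2 + 91*x + 18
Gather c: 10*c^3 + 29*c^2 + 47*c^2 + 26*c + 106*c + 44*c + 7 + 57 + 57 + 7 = 10*c^3 + 76*c^2 + 176*c + 128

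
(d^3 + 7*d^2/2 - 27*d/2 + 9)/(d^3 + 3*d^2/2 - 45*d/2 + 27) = (d - 1)/(d - 3)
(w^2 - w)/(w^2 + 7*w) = (w - 1)/(w + 7)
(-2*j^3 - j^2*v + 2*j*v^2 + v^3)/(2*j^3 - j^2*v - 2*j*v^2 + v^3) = (2*j + v)/(-2*j + v)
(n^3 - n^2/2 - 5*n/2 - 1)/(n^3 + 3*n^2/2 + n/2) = (n - 2)/n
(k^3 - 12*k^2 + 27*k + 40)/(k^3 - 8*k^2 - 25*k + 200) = (k + 1)/(k + 5)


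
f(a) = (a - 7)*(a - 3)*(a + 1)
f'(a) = (a - 7)*(a - 3) + (a - 7)*(a + 1) + (a - 3)*(a + 1) = 3*a^2 - 18*a + 11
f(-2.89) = -110.10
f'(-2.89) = 88.08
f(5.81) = -22.77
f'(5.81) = 7.69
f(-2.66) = -90.76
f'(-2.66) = 80.11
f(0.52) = 24.43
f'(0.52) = 2.45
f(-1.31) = -11.10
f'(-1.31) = 39.73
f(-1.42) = -15.63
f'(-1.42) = 42.61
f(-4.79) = -348.09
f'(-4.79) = 166.05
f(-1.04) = -1.30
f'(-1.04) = 32.96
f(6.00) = -21.00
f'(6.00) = 11.00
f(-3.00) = -120.00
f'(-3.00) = 92.00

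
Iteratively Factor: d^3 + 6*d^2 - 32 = (d + 4)*(d^2 + 2*d - 8) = (d + 4)^2*(d - 2)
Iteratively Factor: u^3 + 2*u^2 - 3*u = (u + 3)*(u^2 - u) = u*(u + 3)*(u - 1)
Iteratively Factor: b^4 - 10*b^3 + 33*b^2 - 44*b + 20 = (b - 2)*(b^3 - 8*b^2 + 17*b - 10) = (b - 2)*(b - 1)*(b^2 - 7*b + 10) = (b - 2)^2*(b - 1)*(b - 5)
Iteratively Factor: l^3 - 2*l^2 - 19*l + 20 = (l - 1)*(l^2 - l - 20) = (l - 1)*(l + 4)*(l - 5)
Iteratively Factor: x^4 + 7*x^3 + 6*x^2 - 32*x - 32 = (x + 4)*(x^3 + 3*x^2 - 6*x - 8) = (x + 1)*(x + 4)*(x^2 + 2*x - 8) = (x + 1)*(x + 4)^2*(x - 2)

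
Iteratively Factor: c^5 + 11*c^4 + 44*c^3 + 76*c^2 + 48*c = (c)*(c^4 + 11*c^3 + 44*c^2 + 76*c + 48) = c*(c + 2)*(c^3 + 9*c^2 + 26*c + 24) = c*(c + 2)^2*(c^2 + 7*c + 12) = c*(c + 2)^2*(c + 4)*(c + 3)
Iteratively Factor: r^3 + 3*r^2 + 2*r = (r + 2)*(r^2 + r) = (r + 1)*(r + 2)*(r)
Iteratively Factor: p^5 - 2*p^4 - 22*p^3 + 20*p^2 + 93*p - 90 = (p - 1)*(p^4 - p^3 - 23*p^2 - 3*p + 90) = (p - 1)*(p + 3)*(p^3 - 4*p^2 - 11*p + 30) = (p - 1)*(p + 3)^2*(p^2 - 7*p + 10) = (p - 2)*(p - 1)*(p + 3)^2*(p - 5)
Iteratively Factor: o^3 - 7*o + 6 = (o - 2)*(o^2 + 2*o - 3) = (o - 2)*(o + 3)*(o - 1)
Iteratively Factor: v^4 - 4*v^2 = (v)*(v^3 - 4*v) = v^2*(v^2 - 4) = v^2*(v + 2)*(v - 2)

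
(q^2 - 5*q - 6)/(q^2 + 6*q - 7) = (q^2 - 5*q - 6)/(q^2 + 6*q - 7)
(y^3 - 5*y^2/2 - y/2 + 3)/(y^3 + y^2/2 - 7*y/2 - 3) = (2*y - 3)/(2*y + 3)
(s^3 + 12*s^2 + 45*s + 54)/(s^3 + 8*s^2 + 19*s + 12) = (s^2 + 9*s + 18)/(s^2 + 5*s + 4)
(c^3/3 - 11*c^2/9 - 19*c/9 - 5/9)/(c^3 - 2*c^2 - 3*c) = (3*c^2 - 14*c - 5)/(9*c*(c - 3))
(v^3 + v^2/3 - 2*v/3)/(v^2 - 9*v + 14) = v*(3*v^2 + v - 2)/(3*(v^2 - 9*v + 14))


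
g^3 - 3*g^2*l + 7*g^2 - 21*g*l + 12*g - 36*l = (g + 3)*(g + 4)*(g - 3*l)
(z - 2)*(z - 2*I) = z^2 - 2*z - 2*I*z + 4*I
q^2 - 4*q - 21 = (q - 7)*(q + 3)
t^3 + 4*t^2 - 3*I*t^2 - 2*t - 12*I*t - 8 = (t + 4)*(t - 2*I)*(t - I)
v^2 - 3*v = v*(v - 3)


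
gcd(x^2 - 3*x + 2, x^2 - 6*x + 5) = x - 1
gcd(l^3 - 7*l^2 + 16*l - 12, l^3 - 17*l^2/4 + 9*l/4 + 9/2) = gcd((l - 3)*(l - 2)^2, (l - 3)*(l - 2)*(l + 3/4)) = l^2 - 5*l + 6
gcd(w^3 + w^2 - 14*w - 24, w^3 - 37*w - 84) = w + 3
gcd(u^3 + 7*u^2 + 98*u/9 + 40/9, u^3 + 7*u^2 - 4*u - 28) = 1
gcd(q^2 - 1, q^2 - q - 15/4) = 1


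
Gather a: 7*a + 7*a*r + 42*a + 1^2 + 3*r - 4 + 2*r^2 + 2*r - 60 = a*(7*r + 49) + 2*r^2 + 5*r - 63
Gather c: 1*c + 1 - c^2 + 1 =-c^2 + c + 2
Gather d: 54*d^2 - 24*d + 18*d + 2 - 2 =54*d^2 - 6*d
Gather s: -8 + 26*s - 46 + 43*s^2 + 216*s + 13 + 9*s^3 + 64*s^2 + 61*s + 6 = 9*s^3 + 107*s^2 + 303*s - 35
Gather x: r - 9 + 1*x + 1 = r + x - 8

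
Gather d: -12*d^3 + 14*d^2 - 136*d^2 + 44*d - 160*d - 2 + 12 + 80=-12*d^3 - 122*d^2 - 116*d + 90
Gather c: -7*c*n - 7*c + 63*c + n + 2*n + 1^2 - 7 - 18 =c*(56 - 7*n) + 3*n - 24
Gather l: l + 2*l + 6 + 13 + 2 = 3*l + 21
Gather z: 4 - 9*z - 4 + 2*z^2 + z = 2*z^2 - 8*z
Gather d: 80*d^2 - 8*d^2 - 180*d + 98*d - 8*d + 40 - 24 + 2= 72*d^2 - 90*d + 18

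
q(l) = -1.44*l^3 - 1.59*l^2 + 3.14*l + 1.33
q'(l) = -4.32*l^2 - 3.18*l + 3.14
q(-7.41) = 476.65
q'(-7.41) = -210.50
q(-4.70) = 100.95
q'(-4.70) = -77.34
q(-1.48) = -2.13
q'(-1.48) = -1.62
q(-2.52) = 6.36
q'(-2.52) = -16.28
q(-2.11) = 1.15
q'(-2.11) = -9.38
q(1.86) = -7.60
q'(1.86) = -17.72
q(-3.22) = 22.81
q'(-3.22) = -31.41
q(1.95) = -9.27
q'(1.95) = -19.49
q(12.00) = -2678.27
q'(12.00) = -657.10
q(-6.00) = 236.29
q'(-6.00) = -133.30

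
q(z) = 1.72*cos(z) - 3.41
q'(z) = -1.72*sin(z)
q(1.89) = -3.95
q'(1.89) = -1.63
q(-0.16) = -1.71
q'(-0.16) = 0.27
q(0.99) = -2.47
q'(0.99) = -1.44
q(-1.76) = -3.73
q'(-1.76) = 1.69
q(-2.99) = -5.11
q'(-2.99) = 0.26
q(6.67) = -1.82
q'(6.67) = -0.65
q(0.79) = -2.20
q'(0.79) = -1.22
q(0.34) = -1.79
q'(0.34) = -0.57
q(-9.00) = -4.98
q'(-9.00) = 0.71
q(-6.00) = -1.76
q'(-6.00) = -0.48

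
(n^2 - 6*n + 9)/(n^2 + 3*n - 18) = (n - 3)/(n + 6)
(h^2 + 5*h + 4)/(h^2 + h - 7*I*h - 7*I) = (h + 4)/(h - 7*I)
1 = 1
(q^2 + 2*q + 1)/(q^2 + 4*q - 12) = (q^2 + 2*q + 1)/(q^2 + 4*q - 12)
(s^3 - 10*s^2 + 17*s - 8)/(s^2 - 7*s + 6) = (s^2 - 9*s + 8)/(s - 6)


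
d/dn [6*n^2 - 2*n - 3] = 12*n - 2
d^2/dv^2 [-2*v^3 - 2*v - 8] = -12*v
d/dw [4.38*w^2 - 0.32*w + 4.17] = 8.76*w - 0.32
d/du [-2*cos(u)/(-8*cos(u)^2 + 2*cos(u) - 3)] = 2*(-sin(u) + 2*sin(3*u))/(2*cos(u) - 4*cos(2*u) - 7)^2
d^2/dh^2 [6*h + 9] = 0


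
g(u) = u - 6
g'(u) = 1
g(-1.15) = -7.15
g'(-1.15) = 1.00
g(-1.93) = -7.93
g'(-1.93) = 1.00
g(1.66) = -4.34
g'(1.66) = 1.00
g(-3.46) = -9.46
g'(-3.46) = 1.00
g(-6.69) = -12.69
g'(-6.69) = 1.00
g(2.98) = -3.02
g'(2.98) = 1.00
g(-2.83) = -8.83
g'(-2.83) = 1.00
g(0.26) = -5.74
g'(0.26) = 1.00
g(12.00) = 6.00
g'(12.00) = 1.00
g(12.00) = 6.00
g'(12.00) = 1.00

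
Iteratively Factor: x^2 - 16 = (x - 4)*(x + 4)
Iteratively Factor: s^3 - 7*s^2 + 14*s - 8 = (s - 1)*(s^2 - 6*s + 8) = (s - 2)*(s - 1)*(s - 4)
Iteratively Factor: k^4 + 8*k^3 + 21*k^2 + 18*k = (k)*(k^3 + 8*k^2 + 21*k + 18) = k*(k + 3)*(k^2 + 5*k + 6) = k*(k + 2)*(k + 3)*(k + 3)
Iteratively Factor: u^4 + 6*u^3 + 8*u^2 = (u)*(u^3 + 6*u^2 + 8*u) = u*(u + 4)*(u^2 + 2*u) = u*(u + 2)*(u + 4)*(u)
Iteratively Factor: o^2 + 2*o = (o + 2)*(o)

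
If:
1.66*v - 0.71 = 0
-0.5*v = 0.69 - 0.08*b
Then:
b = 11.30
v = 0.43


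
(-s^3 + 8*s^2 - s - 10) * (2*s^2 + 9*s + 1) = -2*s^5 + 7*s^4 + 69*s^3 - 21*s^2 - 91*s - 10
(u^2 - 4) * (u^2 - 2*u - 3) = u^4 - 2*u^3 - 7*u^2 + 8*u + 12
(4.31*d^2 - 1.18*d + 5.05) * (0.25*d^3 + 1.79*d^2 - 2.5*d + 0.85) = 1.0775*d^5 + 7.4199*d^4 - 11.6247*d^3 + 15.653*d^2 - 13.628*d + 4.2925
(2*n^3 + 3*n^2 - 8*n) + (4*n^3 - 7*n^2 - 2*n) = 6*n^3 - 4*n^2 - 10*n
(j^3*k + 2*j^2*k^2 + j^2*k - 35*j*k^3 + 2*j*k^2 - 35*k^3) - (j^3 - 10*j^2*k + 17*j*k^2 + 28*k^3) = j^3*k - j^3 + 2*j^2*k^2 + 11*j^2*k - 35*j*k^3 - 15*j*k^2 - 63*k^3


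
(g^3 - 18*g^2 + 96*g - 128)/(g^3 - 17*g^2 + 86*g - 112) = (g - 8)/(g - 7)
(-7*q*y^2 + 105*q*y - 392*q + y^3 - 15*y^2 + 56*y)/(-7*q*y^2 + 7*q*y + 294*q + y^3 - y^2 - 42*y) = (y - 8)/(y + 6)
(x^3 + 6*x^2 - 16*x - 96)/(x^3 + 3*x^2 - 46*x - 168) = (x - 4)/(x - 7)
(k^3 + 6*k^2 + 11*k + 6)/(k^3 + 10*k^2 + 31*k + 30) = (k + 1)/(k + 5)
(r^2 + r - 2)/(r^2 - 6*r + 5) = (r + 2)/(r - 5)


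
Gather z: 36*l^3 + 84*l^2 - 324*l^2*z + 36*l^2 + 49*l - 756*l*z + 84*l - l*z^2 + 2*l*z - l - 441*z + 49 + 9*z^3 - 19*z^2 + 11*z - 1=36*l^3 + 120*l^2 + 132*l + 9*z^3 + z^2*(-l - 19) + z*(-324*l^2 - 754*l - 430) + 48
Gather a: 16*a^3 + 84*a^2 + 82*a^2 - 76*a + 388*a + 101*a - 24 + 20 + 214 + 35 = 16*a^3 + 166*a^2 + 413*a + 245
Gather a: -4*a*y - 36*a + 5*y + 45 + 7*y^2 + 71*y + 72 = a*(-4*y - 36) + 7*y^2 + 76*y + 117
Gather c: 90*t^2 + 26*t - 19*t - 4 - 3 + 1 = 90*t^2 + 7*t - 6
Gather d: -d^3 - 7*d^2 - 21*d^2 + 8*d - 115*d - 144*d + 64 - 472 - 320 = -d^3 - 28*d^2 - 251*d - 728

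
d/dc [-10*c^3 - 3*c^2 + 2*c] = -30*c^2 - 6*c + 2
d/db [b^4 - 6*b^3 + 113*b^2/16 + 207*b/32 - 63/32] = 4*b^3 - 18*b^2 + 113*b/8 + 207/32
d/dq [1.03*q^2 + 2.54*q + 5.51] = 2.06*q + 2.54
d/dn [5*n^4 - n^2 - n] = 20*n^3 - 2*n - 1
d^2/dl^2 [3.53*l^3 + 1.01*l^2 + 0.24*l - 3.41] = 21.18*l + 2.02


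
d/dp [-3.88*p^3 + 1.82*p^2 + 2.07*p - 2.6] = -11.64*p^2 + 3.64*p + 2.07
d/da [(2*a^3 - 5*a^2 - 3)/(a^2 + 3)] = 2*a*(a^3 + 9*a - 12)/(a^4 + 6*a^2 + 9)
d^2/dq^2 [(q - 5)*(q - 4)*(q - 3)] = 6*q - 24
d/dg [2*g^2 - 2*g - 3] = 4*g - 2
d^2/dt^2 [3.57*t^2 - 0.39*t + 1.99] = 7.14000000000000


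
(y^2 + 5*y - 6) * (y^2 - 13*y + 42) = y^4 - 8*y^3 - 29*y^2 + 288*y - 252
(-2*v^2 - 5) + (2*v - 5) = -2*v^2 + 2*v - 10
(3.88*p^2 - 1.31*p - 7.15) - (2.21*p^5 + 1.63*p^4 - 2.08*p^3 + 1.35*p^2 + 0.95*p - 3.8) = -2.21*p^5 - 1.63*p^4 + 2.08*p^3 + 2.53*p^2 - 2.26*p - 3.35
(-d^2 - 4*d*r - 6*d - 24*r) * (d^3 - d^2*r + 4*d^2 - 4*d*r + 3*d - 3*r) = -d^5 - 3*d^4*r - 10*d^4 + 4*d^3*r^2 - 30*d^3*r - 27*d^3 + 40*d^2*r^2 - 81*d^2*r - 18*d^2 + 108*d*r^2 - 54*d*r + 72*r^2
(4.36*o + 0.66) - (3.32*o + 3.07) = 1.04*o - 2.41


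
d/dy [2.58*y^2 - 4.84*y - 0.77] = 5.16*y - 4.84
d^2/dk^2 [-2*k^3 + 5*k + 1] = -12*k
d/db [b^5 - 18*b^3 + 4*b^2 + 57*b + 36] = 5*b^4 - 54*b^2 + 8*b + 57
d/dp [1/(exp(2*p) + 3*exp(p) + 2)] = (-2*exp(p) - 3)*exp(p)/(exp(2*p) + 3*exp(p) + 2)^2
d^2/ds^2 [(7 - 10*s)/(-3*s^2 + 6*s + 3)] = 2*(3*(9 - 10*s)*(-s^2 + 2*s + 1) - 4*(s - 1)^2*(10*s - 7))/(3*(-s^2 + 2*s + 1)^3)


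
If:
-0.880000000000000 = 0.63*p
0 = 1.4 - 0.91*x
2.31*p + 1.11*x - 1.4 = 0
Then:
No Solution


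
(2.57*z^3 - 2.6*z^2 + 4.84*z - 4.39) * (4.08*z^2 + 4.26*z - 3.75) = 10.4856*z^5 + 0.340199999999998*z^4 - 0.9663*z^3 + 12.4572*z^2 - 36.8514*z + 16.4625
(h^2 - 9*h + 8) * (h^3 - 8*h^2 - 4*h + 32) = h^5 - 17*h^4 + 76*h^3 + 4*h^2 - 320*h + 256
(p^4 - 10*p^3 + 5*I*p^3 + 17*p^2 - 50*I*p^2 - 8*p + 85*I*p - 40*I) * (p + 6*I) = p^5 - 10*p^4 + 11*I*p^4 - 13*p^3 - 110*I*p^3 + 292*p^2 + 187*I*p^2 - 510*p - 88*I*p + 240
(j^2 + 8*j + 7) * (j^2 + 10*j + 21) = j^4 + 18*j^3 + 108*j^2 + 238*j + 147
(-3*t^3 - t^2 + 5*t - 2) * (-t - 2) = 3*t^4 + 7*t^3 - 3*t^2 - 8*t + 4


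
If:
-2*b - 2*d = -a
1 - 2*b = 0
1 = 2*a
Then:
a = 1/2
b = 1/2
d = -1/4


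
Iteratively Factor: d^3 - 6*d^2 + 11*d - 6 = (d - 2)*(d^2 - 4*d + 3) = (d - 2)*(d - 1)*(d - 3)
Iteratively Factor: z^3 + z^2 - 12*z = (z - 3)*(z^2 + 4*z) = (z - 3)*(z + 4)*(z)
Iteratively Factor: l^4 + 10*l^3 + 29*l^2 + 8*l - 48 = (l + 4)*(l^3 + 6*l^2 + 5*l - 12) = (l - 1)*(l + 4)*(l^2 + 7*l + 12) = (l - 1)*(l + 3)*(l + 4)*(l + 4)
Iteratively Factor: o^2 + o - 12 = (o - 3)*(o + 4)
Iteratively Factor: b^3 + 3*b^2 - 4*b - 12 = (b + 2)*(b^2 + b - 6) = (b - 2)*(b + 2)*(b + 3)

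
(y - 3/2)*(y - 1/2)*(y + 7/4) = y^3 - y^2/4 - 11*y/4 + 21/16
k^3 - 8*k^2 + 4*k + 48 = (k - 6)*(k - 4)*(k + 2)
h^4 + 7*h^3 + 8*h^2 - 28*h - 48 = (h - 2)*(h + 2)*(h + 3)*(h + 4)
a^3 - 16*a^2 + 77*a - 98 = (a - 7)^2*(a - 2)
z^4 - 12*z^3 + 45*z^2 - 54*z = z*(z - 6)*(z - 3)^2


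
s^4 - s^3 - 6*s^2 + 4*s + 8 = (s - 2)^2*(s + 1)*(s + 2)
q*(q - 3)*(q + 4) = q^3 + q^2 - 12*q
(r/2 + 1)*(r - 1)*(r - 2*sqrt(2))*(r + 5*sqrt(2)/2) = r^4/2 + sqrt(2)*r^3/4 + r^3/2 - 6*r^2 + sqrt(2)*r^2/4 - 5*r - sqrt(2)*r/2 + 10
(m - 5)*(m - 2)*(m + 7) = m^3 - 39*m + 70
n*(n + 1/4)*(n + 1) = n^3 + 5*n^2/4 + n/4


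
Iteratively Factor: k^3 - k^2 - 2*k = (k + 1)*(k^2 - 2*k) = k*(k + 1)*(k - 2)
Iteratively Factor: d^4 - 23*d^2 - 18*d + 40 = (d - 1)*(d^3 + d^2 - 22*d - 40) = (d - 1)*(d + 4)*(d^2 - 3*d - 10) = (d - 5)*(d - 1)*(d + 4)*(d + 2)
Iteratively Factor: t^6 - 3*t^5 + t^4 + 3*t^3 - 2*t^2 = (t - 1)*(t^5 - 2*t^4 - t^3 + 2*t^2) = t*(t - 1)*(t^4 - 2*t^3 - t^2 + 2*t) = t*(t - 1)*(t + 1)*(t^3 - 3*t^2 + 2*t) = t^2*(t - 1)*(t + 1)*(t^2 - 3*t + 2) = t^2*(t - 1)^2*(t + 1)*(t - 2)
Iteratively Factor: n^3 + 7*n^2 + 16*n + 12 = (n + 2)*(n^2 + 5*n + 6) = (n + 2)^2*(n + 3)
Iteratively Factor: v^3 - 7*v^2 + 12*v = (v - 4)*(v^2 - 3*v) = (v - 4)*(v - 3)*(v)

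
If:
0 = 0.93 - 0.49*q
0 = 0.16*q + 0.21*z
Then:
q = 1.90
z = -1.45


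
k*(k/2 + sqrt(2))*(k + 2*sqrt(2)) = k^3/2 + 2*sqrt(2)*k^2 + 4*k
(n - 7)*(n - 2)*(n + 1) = n^3 - 8*n^2 + 5*n + 14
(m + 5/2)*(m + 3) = m^2 + 11*m/2 + 15/2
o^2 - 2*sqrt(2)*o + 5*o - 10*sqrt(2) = (o + 5)*(o - 2*sqrt(2))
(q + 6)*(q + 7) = q^2 + 13*q + 42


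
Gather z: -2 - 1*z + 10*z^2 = 10*z^2 - z - 2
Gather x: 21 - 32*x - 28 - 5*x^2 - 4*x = -5*x^2 - 36*x - 7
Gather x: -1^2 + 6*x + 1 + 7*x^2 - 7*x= 7*x^2 - x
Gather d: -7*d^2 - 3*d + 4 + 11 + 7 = -7*d^2 - 3*d + 22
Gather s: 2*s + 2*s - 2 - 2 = 4*s - 4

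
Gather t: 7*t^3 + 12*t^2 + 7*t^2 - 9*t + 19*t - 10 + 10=7*t^3 + 19*t^2 + 10*t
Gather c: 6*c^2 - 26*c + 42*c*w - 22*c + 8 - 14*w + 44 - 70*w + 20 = 6*c^2 + c*(42*w - 48) - 84*w + 72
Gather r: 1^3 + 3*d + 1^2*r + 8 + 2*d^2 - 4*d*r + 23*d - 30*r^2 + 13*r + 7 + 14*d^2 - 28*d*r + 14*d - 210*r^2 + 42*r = 16*d^2 + 40*d - 240*r^2 + r*(56 - 32*d) + 16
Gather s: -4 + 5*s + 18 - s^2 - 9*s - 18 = -s^2 - 4*s - 4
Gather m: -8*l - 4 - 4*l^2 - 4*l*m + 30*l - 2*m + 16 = -4*l^2 + 22*l + m*(-4*l - 2) + 12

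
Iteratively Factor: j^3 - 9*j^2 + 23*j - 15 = (j - 1)*(j^2 - 8*j + 15) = (j - 3)*(j - 1)*(j - 5)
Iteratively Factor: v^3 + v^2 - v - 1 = (v + 1)*(v^2 - 1) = (v - 1)*(v + 1)*(v + 1)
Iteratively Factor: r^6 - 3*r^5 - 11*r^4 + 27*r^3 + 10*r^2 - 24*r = (r)*(r^5 - 3*r^4 - 11*r^3 + 27*r^2 + 10*r - 24) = r*(r + 1)*(r^4 - 4*r^3 - 7*r^2 + 34*r - 24) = r*(r - 4)*(r + 1)*(r^3 - 7*r + 6) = r*(r - 4)*(r - 2)*(r + 1)*(r^2 + 2*r - 3) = r*(r - 4)*(r - 2)*(r + 1)*(r + 3)*(r - 1)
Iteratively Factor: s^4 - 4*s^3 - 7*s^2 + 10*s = (s - 5)*(s^3 + s^2 - 2*s) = (s - 5)*(s + 2)*(s^2 - s) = s*(s - 5)*(s + 2)*(s - 1)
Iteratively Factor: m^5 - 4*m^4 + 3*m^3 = (m - 3)*(m^4 - m^3) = m*(m - 3)*(m^3 - m^2) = m*(m - 3)*(m - 1)*(m^2) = m^2*(m - 3)*(m - 1)*(m)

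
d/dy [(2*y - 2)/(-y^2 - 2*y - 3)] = 2*(-y^2 - 2*y + 2*(y - 1)*(y + 1) - 3)/(y^2 + 2*y + 3)^2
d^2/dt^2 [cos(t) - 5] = -cos(t)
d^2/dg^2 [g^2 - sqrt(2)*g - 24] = 2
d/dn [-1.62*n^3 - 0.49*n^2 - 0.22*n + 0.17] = -4.86*n^2 - 0.98*n - 0.22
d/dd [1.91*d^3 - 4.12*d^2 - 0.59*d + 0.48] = 5.73*d^2 - 8.24*d - 0.59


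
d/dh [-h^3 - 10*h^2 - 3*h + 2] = -3*h^2 - 20*h - 3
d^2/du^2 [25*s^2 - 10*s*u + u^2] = 2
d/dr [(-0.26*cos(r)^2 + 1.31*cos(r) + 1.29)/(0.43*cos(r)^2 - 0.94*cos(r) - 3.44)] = (0.3189*cos(r)^2 - 0.6794*cos(r) + 3.2938)*sin(r)/(0.1849*cos(r)^4 - 0.8084*cos(r)^3 - 2.0748*cos(r)^2 + 6.4672*cos(r) + 11.8336)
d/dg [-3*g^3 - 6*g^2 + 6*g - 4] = -9*g^2 - 12*g + 6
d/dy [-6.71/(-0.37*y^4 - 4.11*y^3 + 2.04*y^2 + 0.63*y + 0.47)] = (-9.9308*y^3 - 82.7343*y^2 + 27.3768*y + 4.2273)/(-0.37*y^4 - 4.11*y^3 + 2.04*y^2 + 0.63*y + 0.47)^2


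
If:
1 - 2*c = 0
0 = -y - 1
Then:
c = 1/2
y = -1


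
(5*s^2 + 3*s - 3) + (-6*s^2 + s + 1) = -s^2 + 4*s - 2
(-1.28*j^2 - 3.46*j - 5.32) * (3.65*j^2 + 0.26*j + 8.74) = -4.672*j^4 - 12.9618*j^3 - 31.5048*j^2 - 31.6236*j - 46.4968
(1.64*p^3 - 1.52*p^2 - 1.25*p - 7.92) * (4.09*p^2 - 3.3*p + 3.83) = 6.7076*p^5 - 11.6288*p^4 + 6.1847*p^3 - 34.0894*p^2 + 21.3485*p - 30.3336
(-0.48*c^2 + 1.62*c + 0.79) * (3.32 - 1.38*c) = 0.6624*c^3 - 3.8292*c^2 + 4.2882*c + 2.6228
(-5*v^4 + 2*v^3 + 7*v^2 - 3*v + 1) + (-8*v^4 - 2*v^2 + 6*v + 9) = -13*v^4 + 2*v^3 + 5*v^2 + 3*v + 10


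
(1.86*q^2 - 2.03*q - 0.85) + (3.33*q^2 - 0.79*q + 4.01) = 5.19*q^2 - 2.82*q + 3.16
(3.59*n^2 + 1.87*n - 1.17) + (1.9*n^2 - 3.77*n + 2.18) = 5.49*n^2 - 1.9*n + 1.01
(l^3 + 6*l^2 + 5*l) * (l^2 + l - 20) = l^5 + 7*l^4 - 9*l^3 - 115*l^2 - 100*l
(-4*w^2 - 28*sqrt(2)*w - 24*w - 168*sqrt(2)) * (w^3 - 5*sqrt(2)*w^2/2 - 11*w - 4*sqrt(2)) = -4*w^5 - 18*sqrt(2)*w^4 - 24*w^4 - 108*sqrt(2)*w^3 + 184*w^3 + 324*sqrt(2)*w^2 + 1104*w^2 + 224*w + 1944*sqrt(2)*w + 1344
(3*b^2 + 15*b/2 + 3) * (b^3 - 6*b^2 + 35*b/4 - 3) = 3*b^5 - 21*b^4/2 - 63*b^3/4 + 309*b^2/8 + 15*b/4 - 9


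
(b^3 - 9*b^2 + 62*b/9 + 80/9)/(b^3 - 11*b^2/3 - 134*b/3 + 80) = (b + 2/3)/(b + 6)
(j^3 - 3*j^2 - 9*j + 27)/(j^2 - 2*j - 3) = (j^2 - 9)/(j + 1)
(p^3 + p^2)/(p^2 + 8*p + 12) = p^2*(p + 1)/(p^2 + 8*p + 12)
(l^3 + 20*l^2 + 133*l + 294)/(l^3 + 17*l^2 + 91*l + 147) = (l + 6)/(l + 3)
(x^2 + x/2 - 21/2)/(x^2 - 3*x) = (x + 7/2)/x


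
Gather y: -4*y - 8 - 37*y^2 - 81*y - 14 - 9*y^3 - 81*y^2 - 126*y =-9*y^3 - 118*y^2 - 211*y - 22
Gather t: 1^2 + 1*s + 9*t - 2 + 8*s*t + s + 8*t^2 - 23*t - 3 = 2*s + 8*t^2 + t*(8*s - 14) - 4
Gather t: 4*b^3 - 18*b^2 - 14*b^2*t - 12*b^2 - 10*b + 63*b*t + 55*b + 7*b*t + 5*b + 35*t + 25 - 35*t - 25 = 4*b^3 - 30*b^2 + 50*b + t*(-14*b^2 + 70*b)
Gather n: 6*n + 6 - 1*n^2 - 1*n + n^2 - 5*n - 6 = 0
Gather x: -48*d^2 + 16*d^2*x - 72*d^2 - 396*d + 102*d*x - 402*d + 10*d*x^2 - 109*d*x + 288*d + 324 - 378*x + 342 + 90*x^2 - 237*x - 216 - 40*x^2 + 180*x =-120*d^2 - 510*d + x^2*(10*d + 50) + x*(16*d^2 - 7*d - 435) + 450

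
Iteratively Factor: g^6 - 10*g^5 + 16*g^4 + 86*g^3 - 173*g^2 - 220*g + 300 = (g + 2)*(g^5 - 12*g^4 + 40*g^3 + 6*g^2 - 185*g + 150) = (g + 2)^2*(g^4 - 14*g^3 + 68*g^2 - 130*g + 75) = (g - 1)*(g + 2)^2*(g^3 - 13*g^2 + 55*g - 75) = (g - 5)*(g - 1)*(g + 2)^2*(g^2 - 8*g + 15) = (g - 5)*(g - 3)*(g - 1)*(g + 2)^2*(g - 5)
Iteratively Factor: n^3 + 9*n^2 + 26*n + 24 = (n + 2)*(n^2 + 7*n + 12) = (n + 2)*(n + 3)*(n + 4)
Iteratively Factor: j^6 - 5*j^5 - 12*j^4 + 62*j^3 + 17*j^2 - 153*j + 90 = (j - 3)*(j^5 - 2*j^4 - 18*j^3 + 8*j^2 + 41*j - 30) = (j - 5)*(j - 3)*(j^4 + 3*j^3 - 3*j^2 - 7*j + 6) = (j - 5)*(j - 3)*(j + 2)*(j^3 + j^2 - 5*j + 3) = (j - 5)*(j - 3)*(j + 2)*(j + 3)*(j^2 - 2*j + 1) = (j - 5)*(j - 3)*(j - 1)*(j + 2)*(j + 3)*(j - 1)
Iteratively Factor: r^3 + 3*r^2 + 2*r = (r + 1)*(r^2 + 2*r) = (r + 1)*(r + 2)*(r)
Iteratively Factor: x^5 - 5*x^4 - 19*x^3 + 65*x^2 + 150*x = (x + 2)*(x^4 - 7*x^3 - 5*x^2 + 75*x) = (x - 5)*(x + 2)*(x^3 - 2*x^2 - 15*x) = x*(x - 5)*(x + 2)*(x^2 - 2*x - 15) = x*(x - 5)*(x + 2)*(x + 3)*(x - 5)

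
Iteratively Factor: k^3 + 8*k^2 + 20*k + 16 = (k + 4)*(k^2 + 4*k + 4) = (k + 2)*(k + 4)*(k + 2)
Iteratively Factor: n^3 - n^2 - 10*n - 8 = (n - 4)*(n^2 + 3*n + 2) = (n - 4)*(n + 1)*(n + 2)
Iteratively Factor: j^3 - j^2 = (j - 1)*(j^2) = j*(j - 1)*(j)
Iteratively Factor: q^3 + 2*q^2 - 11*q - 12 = (q - 3)*(q^2 + 5*q + 4) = (q - 3)*(q + 4)*(q + 1)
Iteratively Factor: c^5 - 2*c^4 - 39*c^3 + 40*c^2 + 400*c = (c - 5)*(c^4 + 3*c^3 - 24*c^2 - 80*c) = c*(c - 5)*(c^3 + 3*c^2 - 24*c - 80) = c*(c - 5)^2*(c^2 + 8*c + 16) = c*(c - 5)^2*(c + 4)*(c + 4)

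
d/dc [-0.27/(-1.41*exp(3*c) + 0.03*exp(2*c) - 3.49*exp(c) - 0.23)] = (-1.1421*exp(2*c) + 0.0162*exp(c) - 0.9423)*exp(c)/(1.41*exp(3*c) - 0.03*exp(2*c) + 3.49*exp(c) + 0.23)^2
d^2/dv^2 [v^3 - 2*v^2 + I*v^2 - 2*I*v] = 6*v - 4 + 2*I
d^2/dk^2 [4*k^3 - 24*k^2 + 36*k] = 24*k - 48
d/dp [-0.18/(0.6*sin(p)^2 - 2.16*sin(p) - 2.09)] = (0.216*sin(p) - 0.3888)*cos(p)/(-0.6*sin(p)^2 + 2.16*sin(p) + 2.09)^2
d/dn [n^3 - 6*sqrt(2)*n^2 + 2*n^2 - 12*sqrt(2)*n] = 3*n^2 - 12*sqrt(2)*n + 4*n - 12*sqrt(2)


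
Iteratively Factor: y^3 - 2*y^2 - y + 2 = (y - 1)*(y^2 - y - 2) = (y - 1)*(y + 1)*(y - 2)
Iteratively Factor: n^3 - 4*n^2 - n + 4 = (n + 1)*(n^2 - 5*n + 4) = (n - 1)*(n + 1)*(n - 4)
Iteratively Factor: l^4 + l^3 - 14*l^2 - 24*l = (l)*(l^3 + l^2 - 14*l - 24) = l*(l + 2)*(l^2 - l - 12) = l*(l + 2)*(l + 3)*(l - 4)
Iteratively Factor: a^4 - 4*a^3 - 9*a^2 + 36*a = (a - 4)*(a^3 - 9*a) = a*(a - 4)*(a^2 - 9) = a*(a - 4)*(a - 3)*(a + 3)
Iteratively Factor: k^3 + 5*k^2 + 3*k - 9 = (k + 3)*(k^2 + 2*k - 3) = (k - 1)*(k + 3)*(k + 3)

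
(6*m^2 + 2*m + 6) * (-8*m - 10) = -48*m^3 - 76*m^2 - 68*m - 60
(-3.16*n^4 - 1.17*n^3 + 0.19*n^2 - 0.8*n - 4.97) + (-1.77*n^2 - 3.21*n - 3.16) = -3.16*n^4 - 1.17*n^3 - 1.58*n^2 - 4.01*n - 8.13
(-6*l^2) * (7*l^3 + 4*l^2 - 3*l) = -42*l^5 - 24*l^4 + 18*l^3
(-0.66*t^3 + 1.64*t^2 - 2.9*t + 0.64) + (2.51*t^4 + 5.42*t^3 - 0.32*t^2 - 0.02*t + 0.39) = 2.51*t^4 + 4.76*t^3 + 1.32*t^2 - 2.92*t + 1.03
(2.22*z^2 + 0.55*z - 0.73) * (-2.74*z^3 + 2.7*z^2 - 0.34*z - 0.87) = -6.0828*z^5 + 4.487*z^4 + 2.7304*z^3 - 4.0894*z^2 - 0.2303*z + 0.6351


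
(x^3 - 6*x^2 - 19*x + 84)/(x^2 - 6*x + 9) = (x^2 - 3*x - 28)/(x - 3)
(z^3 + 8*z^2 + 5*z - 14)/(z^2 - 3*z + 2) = (z^2 + 9*z + 14)/(z - 2)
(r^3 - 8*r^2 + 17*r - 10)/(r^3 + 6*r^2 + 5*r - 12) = (r^2 - 7*r + 10)/(r^2 + 7*r + 12)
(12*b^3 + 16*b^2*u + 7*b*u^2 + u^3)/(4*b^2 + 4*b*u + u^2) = 3*b + u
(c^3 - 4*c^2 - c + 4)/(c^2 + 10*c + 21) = (c^3 - 4*c^2 - c + 4)/(c^2 + 10*c + 21)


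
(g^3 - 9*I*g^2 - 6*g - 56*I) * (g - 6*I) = g^4 - 15*I*g^3 - 60*g^2 - 20*I*g - 336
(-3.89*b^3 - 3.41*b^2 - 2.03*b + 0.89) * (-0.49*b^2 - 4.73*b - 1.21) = 1.9061*b^5 + 20.0706*b^4 + 21.8309*b^3 + 13.2919*b^2 - 1.7534*b - 1.0769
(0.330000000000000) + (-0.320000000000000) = 0.0100000000000000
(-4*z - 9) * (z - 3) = -4*z^2 + 3*z + 27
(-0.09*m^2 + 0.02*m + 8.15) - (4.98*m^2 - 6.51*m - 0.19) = -5.07*m^2 + 6.53*m + 8.34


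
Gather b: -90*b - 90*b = -180*b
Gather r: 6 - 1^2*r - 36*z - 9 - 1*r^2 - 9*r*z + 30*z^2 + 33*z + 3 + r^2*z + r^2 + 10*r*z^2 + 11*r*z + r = r^2*z + r*(10*z^2 + 2*z) + 30*z^2 - 3*z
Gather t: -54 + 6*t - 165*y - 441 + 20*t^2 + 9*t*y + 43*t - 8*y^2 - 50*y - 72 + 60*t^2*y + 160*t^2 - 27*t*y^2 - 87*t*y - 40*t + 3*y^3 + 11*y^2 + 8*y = t^2*(60*y + 180) + t*(-27*y^2 - 78*y + 9) + 3*y^3 + 3*y^2 - 207*y - 567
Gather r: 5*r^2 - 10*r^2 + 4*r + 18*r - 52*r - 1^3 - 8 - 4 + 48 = -5*r^2 - 30*r + 35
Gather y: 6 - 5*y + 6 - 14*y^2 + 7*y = -14*y^2 + 2*y + 12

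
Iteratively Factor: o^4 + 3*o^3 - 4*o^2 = (o)*(o^3 + 3*o^2 - 4*o) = o*(o + 4)*(o^2 - o) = o^2*(o + 4)*(o - 1)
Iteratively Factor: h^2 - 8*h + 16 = (h - 4)*(h - 4)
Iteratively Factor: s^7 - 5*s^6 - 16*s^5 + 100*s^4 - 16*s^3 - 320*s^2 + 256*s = (s - 4)*(s^6 - s^5 - 20*s^4 + 20*s^3 + 64*s^2 - 64*s) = (s - 4)*(s + 4)*(s^5 - 5*s^4 + 20*s^2 - 16*s) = (s - 4)*(s - 1)*(s + 4)*(s^4 - 4*s^3 - 4*s^2 + 16*s) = (s - 4)^2*(s - 1)*(s + 4)*(s^3 - 4*s) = (s - 4)^2*(s - 2)*(s - 1)*(s + 4)*(s^2 + 2*s) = (s - 4)^2*(s - 2)*(s - 1)*(s + 2)*(s + 4)*(s)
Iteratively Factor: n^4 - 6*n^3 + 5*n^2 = (n)*(n^3 - 6*n^2 + 5*n) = n*(n - 1)*(n^2 - 5*n) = n^2*(n - 1)*(n - 5)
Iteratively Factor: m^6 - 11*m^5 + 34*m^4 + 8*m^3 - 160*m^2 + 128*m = (m - 4)*(m^5 - 7*m^4 + 6*m^3 + 32*m^2 - 32*m) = (m - 4)*(m - 1)*(m^4 - 6*m^3 + 32*m) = m*(m - 4)*(m - 1)*(m^3 - 6*m^2 + 32) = m*(m - 4)^2*(m - 1)*(m^2 - 2*m - 8) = m*(m - 4)^2*(m - 1)*(m + 2)*(m - 4)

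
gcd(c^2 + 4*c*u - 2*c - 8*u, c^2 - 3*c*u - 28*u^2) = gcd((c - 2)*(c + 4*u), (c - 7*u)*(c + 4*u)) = c + 4*u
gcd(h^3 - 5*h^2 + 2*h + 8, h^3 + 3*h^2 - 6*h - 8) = h^2 - h - 2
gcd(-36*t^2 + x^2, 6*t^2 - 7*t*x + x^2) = -6*t + x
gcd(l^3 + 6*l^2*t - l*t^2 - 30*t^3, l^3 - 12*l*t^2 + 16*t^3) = -l + 2*t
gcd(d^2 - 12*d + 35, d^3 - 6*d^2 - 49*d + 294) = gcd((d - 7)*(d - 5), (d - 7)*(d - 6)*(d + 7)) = d - 7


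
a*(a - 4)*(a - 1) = a^3 - 5*a^2 + 4*a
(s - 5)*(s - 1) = s^2 - 6*s + 5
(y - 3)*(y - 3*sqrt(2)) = y^2 - 3*sqrt(2)*y - 3*y + 9*sqrt(2)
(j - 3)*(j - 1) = j^2 - 4*j + 3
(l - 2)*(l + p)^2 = l^3 + 2*l^2*p - 2*l^2 + l*p^2 - 4*l*p - 2*p^2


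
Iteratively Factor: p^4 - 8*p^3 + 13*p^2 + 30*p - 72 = (p - 3)*(p^3 - 5*p^2 - 2*p + 24) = (p - 3)*(p + 2)*(p^2 - 7*p + 12) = (p - 3)^2*(p + 2)*(p - 4)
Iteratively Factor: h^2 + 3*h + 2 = (h + 1)*(h + 2)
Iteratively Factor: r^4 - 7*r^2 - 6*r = (r + 1)*(r^3 - r^2 - 6*r) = (r + 1)*(r + 2)*(r^2 - 3*r) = (r - 3)*(r + 1)*(r + 2)*(r)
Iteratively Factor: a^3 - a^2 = (a)*(a^2 - a) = a*(a - 1)*(a)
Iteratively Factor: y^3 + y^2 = (y)*(y^2 + y) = y*(y + 1)*(y)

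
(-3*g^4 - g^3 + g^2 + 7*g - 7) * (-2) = 6*g^4 + 2*g^3 - 2*g^2 - 14*g + 14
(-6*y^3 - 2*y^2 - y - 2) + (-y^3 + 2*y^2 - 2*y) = -7*y^3 - 3*y - 2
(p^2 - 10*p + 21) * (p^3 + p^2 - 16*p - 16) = p^5 - 9*p^4 - 5*p^3 + 165*p^2 - 176*p - 336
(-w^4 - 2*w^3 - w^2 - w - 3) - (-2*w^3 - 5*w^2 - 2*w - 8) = -w^4 + 4*w^2 + w + 5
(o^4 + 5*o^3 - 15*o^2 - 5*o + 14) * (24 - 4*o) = -4*o^5 + 4*o^4 + 180*o^3 - 340*o^2 - 176*o + 336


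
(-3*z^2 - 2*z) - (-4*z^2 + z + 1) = z^2 - 3*z - 1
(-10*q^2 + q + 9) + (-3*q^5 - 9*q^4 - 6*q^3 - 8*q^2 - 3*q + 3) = -3*q^5 - 9*q^4 - 6*q^3 - 18*q^2 - 2*q + 12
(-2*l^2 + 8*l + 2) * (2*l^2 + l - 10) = -4*l^4 + 14*l^3 + 32*l^2 - 78*l - 20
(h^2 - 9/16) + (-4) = h^2 - 73/16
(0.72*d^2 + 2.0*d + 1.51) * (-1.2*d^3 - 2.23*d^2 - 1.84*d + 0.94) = -0.864*d^5 - 4.0056*d^4 - 7.5968*d^3 - 6.3705*d^2 - 0.8984*d + 1.4194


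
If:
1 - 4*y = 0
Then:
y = 1/4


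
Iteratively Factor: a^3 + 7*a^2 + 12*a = (a + 4)*(a^2 + 3*a) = a*(a + 4)*(a + 3)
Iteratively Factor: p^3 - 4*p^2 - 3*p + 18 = (p + 2)*(p^2 - 6*p + 9) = (p - 3)*(p + 2)*(p - 3)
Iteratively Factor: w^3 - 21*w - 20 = (w - 5)*(w^2 + 5*w + 4) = (w - 5)*(w + 4)*(w + 1)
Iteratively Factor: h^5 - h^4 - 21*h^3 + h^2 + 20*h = (h + 1)*(h^4 - 2*h^3 - 19*h^2 + 20*h) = (h + 1)*(h + 4)*(h^3 - 6*h^2 + 5*h) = h*(h + 1)*(h + 4)*(h^2 - 6*h + 5) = h*(h - 5)*(h + 1)*(h + 4)*(h - 1)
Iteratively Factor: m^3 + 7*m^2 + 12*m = (m)*(m^2 + 7*m + 12) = m*(m + 3)*(m + 4)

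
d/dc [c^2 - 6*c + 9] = 2*c - 6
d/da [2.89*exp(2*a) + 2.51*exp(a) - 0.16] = (5.78*exp(a) + 2.51)*exp(a)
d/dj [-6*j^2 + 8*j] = 8 - 12*j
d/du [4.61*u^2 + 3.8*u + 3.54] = 9.22*u + 3.8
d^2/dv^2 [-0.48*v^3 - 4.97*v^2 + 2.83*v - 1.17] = -2.88*v - 9.94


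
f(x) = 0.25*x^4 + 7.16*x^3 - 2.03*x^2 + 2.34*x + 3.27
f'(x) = 1.0*x^3 + 21.48*x^2 - 4.06*x + 2.34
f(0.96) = 10.19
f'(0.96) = 19.12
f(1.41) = 23.59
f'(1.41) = 42.12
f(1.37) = 21.96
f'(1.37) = 39.66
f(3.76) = 413.94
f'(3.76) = 343.91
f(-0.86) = -4.66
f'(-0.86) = 21.08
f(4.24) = 603.27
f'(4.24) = 447.51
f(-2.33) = -96.40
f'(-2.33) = 115.76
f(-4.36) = -548.61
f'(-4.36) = 345.49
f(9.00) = 6719.79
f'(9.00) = 2434.68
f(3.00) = 205.59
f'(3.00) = 210.48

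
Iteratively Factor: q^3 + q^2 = (q)*(q^2 + q) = q*(q + 1)*(q)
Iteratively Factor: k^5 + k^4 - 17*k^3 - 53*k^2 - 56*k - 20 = (k - 5)*(k^4 + 6*k^3 + 13*k^2 + 12*k + 4) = (k - 5)*(k + 2)*(k^3 + 4*k^2 + 5*k + 2) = (k - 5)*(k + 1)*(k + 2)*(k^2 + 3*k + 2) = (k - 5)*(k + 1)*(k + 2)^2*(k + 1)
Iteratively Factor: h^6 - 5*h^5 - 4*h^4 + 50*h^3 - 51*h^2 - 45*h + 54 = (h + 1)*(h^5 - 6*h^4 + 2*h^3 + 48*h^2 - 99*h + 54) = (h - 3)*(h + 1)*(h^4 - 3*h^3 - 7*h^2 + 27*h - 18) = (h - 3)*(h - 2)*(h + 1)*(h^3 - h^2 - 9*h + 9) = (h - 3)*(h - 2)*(h + 1)*(h + 3)*(h^2 - 4*h + 3) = (h - 3)*(h - 2)*(h - 1)*(h + 1)*(h + 3)*(h - 3)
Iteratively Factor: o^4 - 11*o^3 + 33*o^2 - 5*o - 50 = (o + 1)*(o^3 - 12*o^2 + 45*o - 50) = (o - 5)*(o + 1)*(o^2 - 7*o + 10) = (o - 5)^2*(o + 1)*(o - 2)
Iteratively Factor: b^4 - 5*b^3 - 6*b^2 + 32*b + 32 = (b + 2)*(b^3 - 7*b^2 + 8*b + 16) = (b - 4)*(b + 2)*(b^2 - 3*b - 4) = (b - 4)^2*(b + 2)*(b + 1)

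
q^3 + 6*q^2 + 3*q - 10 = (q - 1)*(q + 2)*(q + 5)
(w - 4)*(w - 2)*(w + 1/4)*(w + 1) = w^4 - 19*w^3/4 + 3*w^2/4 + 17*w/2 + 2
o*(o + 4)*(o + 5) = o^3 + 9*o^2 + 20*o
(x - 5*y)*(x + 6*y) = x^2 + x*y - 30*y^2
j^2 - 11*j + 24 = (j - 8)*(j - 3)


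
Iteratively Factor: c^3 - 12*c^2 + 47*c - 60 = (c - 3)*(c^2 - 9*c + 20) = (c - 5)*(c - 3)*(c - 4)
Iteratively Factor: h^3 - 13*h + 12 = (h + 4)*(h^2 - 4*h + 3) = (h - 1)*(h + 4)*(h - 3)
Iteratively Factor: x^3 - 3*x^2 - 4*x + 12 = (x + 2)*(x^2 - 5*x + 6) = (x - 3)*(x + 2)*(x - 2)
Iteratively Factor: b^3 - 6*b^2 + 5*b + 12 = (b - 3)*(b^2 - 3*b - 4) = (b - 4)*(b - 3)*(b + 1)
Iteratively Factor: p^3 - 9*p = (p)*(p^2 - 9) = p*(p + 3)*(p - 3)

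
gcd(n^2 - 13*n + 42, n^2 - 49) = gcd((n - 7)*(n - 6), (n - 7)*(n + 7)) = n - 7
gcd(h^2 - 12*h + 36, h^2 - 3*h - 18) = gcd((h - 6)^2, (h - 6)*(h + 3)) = h - 6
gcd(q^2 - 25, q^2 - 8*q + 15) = q - 5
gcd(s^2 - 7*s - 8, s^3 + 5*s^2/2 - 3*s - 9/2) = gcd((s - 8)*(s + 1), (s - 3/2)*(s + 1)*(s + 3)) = s + 1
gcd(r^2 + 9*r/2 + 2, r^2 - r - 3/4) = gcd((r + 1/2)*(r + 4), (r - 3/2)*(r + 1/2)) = r + 1/2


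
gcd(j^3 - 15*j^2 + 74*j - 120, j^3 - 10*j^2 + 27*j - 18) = j - 6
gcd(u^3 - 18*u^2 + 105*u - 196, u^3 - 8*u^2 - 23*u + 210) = u - 7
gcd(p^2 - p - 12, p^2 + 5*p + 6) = p + 3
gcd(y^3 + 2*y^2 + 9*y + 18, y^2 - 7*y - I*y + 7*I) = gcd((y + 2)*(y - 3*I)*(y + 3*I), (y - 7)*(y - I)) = 1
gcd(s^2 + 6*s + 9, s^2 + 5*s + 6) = s + 3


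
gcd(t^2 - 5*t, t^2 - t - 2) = 1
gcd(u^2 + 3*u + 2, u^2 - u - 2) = u + 1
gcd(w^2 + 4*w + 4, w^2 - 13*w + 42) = 1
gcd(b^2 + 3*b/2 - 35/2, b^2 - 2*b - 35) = b + 5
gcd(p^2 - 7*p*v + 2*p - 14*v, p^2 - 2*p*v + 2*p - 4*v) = p + 2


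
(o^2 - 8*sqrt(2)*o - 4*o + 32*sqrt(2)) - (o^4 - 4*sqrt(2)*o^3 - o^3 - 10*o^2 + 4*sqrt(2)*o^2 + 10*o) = -o^4 + o^3 + 4*sqrt(2)*o^3 - 4*sqrt(2)*o^2 + 11*o^2 - 14*o - 8*sqrt(2)*o + 32*sqrt(2)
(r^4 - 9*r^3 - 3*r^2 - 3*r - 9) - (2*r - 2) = r^4 - 9*r^3 - 3*r^2 - 5*r - 7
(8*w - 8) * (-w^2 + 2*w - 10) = -8*w^3 + 24*w^2 - 96*w + 80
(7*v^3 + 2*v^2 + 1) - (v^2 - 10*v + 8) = 7*v^3 + v^2 + 10*v - 7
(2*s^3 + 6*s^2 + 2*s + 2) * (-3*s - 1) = -6*s^4 - 20*s^3 - 12*s^2 - 8*s - 2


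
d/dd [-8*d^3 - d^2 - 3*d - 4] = -24*d^2 - 2*d - 3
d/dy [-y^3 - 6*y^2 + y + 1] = -3*y^2 - 12*y + 1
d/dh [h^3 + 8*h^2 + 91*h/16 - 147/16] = 3*h^2 + 16*h + 91/16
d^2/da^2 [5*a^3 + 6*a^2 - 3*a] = 30*a + 12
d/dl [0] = 0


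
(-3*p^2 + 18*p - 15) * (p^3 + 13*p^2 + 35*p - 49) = -3*p^5 - 21*p^4 + 114*p^3 + 582*p^2 - 1407*p + 735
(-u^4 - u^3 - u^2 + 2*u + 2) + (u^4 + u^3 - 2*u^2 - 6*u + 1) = -3*u^2 - 4*u + 3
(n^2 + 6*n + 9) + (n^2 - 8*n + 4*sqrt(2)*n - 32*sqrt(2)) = 2*n^2 - 2*n + 4*sqrt(2)*n - 32*sqrt(2) + 9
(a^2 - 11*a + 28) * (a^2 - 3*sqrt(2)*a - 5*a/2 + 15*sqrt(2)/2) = a^4 - 27*a^3/2 - 3*sqrt(2)*a^3 + 111*a^2/2 + 81*sqrt(2)*a^2/2 - 333*sqrt(2)*a/2 - 70*a + 210*sqrt(2)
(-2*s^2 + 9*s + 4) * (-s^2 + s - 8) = 2*s^4 - 11*s^3 + 21*s^2 - 68*s - 32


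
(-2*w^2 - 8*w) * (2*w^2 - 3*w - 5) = -4*w^4 - 10*w^3 + 34*w^2 + 40*w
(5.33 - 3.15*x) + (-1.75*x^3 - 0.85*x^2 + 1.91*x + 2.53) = -1.75*x^3 - 0.85*x^2 - 1.24*x + 7.86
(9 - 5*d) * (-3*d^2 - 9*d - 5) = 15*d^3 + 18*d^2 - 56*d - 45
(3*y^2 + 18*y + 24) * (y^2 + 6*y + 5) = 3*y^4 + 36*y^3 + 147*y^2 + 234*y + 120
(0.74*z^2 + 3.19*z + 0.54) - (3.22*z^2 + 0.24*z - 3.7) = -2.48*z^2 + 2.95*z + 4.24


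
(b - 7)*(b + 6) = b^2 - b - 42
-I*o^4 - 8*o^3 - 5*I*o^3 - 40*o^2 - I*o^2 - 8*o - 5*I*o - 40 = (o + 5)*(o - 8*I)*(o - I)*(-I*o + 1)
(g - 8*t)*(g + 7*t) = g^2 - g*t - 56*t^2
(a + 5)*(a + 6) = a^2 + 11*a + 30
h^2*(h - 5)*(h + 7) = h^4 + 2*h^3 - 35*h^2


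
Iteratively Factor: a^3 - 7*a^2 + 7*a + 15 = (a - 3)*(a^2 - 4*a - 5) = (a - 5)*(a - 3)*(a + 1)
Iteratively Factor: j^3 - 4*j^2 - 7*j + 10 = (j + 2)*(j^2 - 6*j + 5) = (j - 5)*(j + 2)*(j - 1)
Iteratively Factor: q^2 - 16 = (q + 4)*(q - 4)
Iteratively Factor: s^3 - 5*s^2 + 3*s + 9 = (s + 1)*(s^2 - 6*s + 9) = (s - 3)*(s + 1)*(s - 3)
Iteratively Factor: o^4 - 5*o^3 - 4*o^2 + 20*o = (o - 2)*(o^3 - 3*o^2 - 10*o) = (o - 5)*(o - 2)*(o^2 + 2*o) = o*(o - 5)*(o - 2)*(o + 2)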